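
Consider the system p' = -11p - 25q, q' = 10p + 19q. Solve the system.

p(t) = 2C_1e^(4t)sin(5t) + C_1e^(4t)cos(5t) + C_2e^(4t)sin(5t) - 2C_2e^(4t)cos(5t), q(t) = -C_1e^(4t)sin(5t) - C_1e^(4t)cos(5t) - C_2e^(4t)sin(5t) + C_2e^(4t)cos(5t)

Coefficient matrix A = [[-11, -25], [10, 19]].
Characteristic polynomial det(A - λI) = λ^2 - 8λ + 41 = 0.
Eigenvalues λ = 4 ± 5i (complex conjugate pair).
For λ=4+5i: an eigenvector is (1,-1) - i(2,-1) = (1 - 2i, -1 + i).
A real fundamental pair from Re and Im of e^((4+5i)t)v: X_1 = e^(4t)(cos(5t)·(1,-1) + sin(5t)·(2,-1)), X_2 = e^(4t)(sin(5t)·(1,-1) - cos(5t)·(2,-1)).
General solution: C_1X_1 + C_2X_2.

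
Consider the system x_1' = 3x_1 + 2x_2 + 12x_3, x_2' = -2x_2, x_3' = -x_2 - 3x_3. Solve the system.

Coefficient matrix A = [[3, 2, 12], [0, -2, 0], [0, -1, -3]].
det(A - λI) = 0 gives eigenvalues λ = -2, 3, -3.
For λ=-2: eigenvector (2,1,-1).
For λ=3: eigenvector (1,0,0).
For λ=-3: eigenvector (-2,0,1).
General solution: C_1e^(-2t)(2,1,-1) + C_2e^(3t)(1,0,0) + C_3e^(-3t)(-2,0,1).

x_1(t) = 2C_1e^(-2t) + C_2e^(3t) - 2C_3e^(-3t), x_2(t) = C_1e^(-2t), x_3(t) = -C_1e^(-2t) + C_3e^(-3t)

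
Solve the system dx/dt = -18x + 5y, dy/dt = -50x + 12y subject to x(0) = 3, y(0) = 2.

x(t) = -7e^(-3t)sin(5t) + 3e^(-3t)cos(5t), y(t) = -24e^(-3t)sin(5t) + 2e^(-3t)cos(5t)

Coefficient matrix A = [[-18, 5], [-50, 12]].
Characteristic polynomial det(A - λI) = λ^2 + 6λ + 34 = 0.
Eigenvalues λ = -3 ± 5i (complex conjugate pair).
For λ=-3+5i: an eigenvector is (-1,-3) - i(0,1) = (-1, -3 - i).
A real fundamental pair from Re and Im of e^((-3+5i)t)v: X_1 = e^(-3t)(cos(5t)·(-1,-3) + sin(5t)·(0,1)), X_2 = e^(-3t)(sin(5t)·(-1,-3) - cos(5t)·(0,1)).
General solution: c_1X_1 + c_2X_2.
Applying x(0)=3, y(0)=2 gives c_1=-3, c_2=7.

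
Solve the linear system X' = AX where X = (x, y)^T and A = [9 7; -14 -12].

x(t) = c_1e^(-5t) - c_2e^(2t), y(t) = -2c_1e^(-5t) + c_2e^(2t)

Coefficient matrix A = [[9, 7], [-14, -12]].
Characteristic polynomial det(A - λI) = λ^2 + 3λ - 10 = 0.
Eigenvalues λ = -5, 2.
For λ=-5: (A-λI) row 1 is [14, 7], so an eigenvector is (1, -2).
For λ=2: (A-λI) row 1 is [7, 7], so an eigenvector is (-1, 1).
General solution: c_1e^(-5t)(1,-2) + c_2e^(2t)(-1,1).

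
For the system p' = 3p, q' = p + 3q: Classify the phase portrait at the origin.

unstable improper node

A = [[3,0],[1,3]]; det(A-λI) = λ^2 - 6λ + 9.
repeated λ = 3 with a single eigenvector.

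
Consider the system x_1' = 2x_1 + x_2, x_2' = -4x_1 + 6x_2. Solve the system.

x_1(t) = K_1e^(4t) + K_2te^(4t) + K_2e^(4t), x_2(t) = 2K_1e^(4t) + 2K_2te^(4t) + 3K_2e^(4t)

Coefficient matrix A = [[2, 1], [-4, 6]].
Characteristic polynomial det(A - λI) = λ^2 - 8λ + 16 = 0.
Single eigenvalue λ = 4 with algebraic multiplicity 2.
Eigenvector v = (1,2); generalized eigenvector w with (A-λI)w=v is (1,3).
General solution: e^(4t)[K_1·v + K_2·(t·v + w)].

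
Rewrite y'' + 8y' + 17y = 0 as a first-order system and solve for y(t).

Let x_1 = y, x_2 = y'. Then x_1' = x_2 and x_2' = -17x_1 - 8x_2.
A = [[0,1],[-17,-8]]; det(A-λI) = λ^2 + 8λ + 17.
Eigenvalues λ = -4 ± i.

y(t) = C_1e^(-4t)cos(t) + C_2e^(-4t)sin(t)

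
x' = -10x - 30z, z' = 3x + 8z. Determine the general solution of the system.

x(t) = K_1e^(-t)sin(3t) + 3K_1e^(-t)cos(3t) + 3K_2e^(-t)sin(3t) - K_2e^(-t)cos(3t), z(t) = -K_1e^(-t)cos(3t) - K_2e^(-t)sin(3t)

Coefficient matrix A = [[-10, -30], [3, 8]].
Characteristic polynomial det(A - λI) = λ^2 + 2λ + 10 = 0.
Eigenvalues λ = -1 ± 3i (complex conjugate pair).
For λ=-1+3i: an eigenvector is (3,-1) - i(1,0) = (3 - i, -1).
A real fundamental pair from Re and Im of e^((-1+3i)t)v: X_1 = e^(-t)(cos(3t)·(3,-1) + sin(3t)·(1,0)), X_2 = e^(-t)(sin(3t)·(3,-1) - cos(3t)·(1,0)).
General solution: K_1X_1 + K_2X_2.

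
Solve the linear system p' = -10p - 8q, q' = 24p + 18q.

p(t) = -2K_1e^(2t) - K_2e^(6t), q(t) = 3K_1e^(2t) + 2K_2e^(6t)

Coefficient matrix A = [[-10, -8], [24, 18]].
Characteristic polynomial det(A - λI) = λ^2 - 8λ + 12 = 0.
Eigenvalues λ = 2, 6.
For λ=2: (A-λI) row 1 is [-12, -8], so an eigenvector is (-2, 3).
For λ=6: (A-λI) row 1 is [-16, -8], so an eigenvector is (-1, 2).
General solution: K_1e^(2t)(-2,3) + K_2e^(6t)(-1,2).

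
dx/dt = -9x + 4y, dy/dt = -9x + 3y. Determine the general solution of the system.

Coefficient matrix A = [[-9, 4], [-9, 3]].
Characteristic polynomial det(A - λI) = λ^2 + 6λ + 9 = 0.
Single eigenvalue λ = -3 with algebraic multiplicity 2.
Eigenvector v = (2,3); generalized eigenvector w with (A-λI)w=v is (-1,-1).
General solution: e^(-3t)[c_1·v + c_2·(t·v + w)].

x(t) = 2c_1e^(-3t) + 2c_2te^(-3t) - c_2e^(-3t), y(t) = 3c_1e^(-3t) + 3c_2te^(-3t) - c_2e^(-3t)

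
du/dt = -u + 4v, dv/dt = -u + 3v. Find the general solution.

u(t) = 2c_1e^(t) + 2c_2te^(t) - 3c_2e^(t), v(t) = c_1e^(t) + c_2te^(t) - c_2e^(t)

Coefficient matrix A = [[-1, 4], [-1, 3]].
Characteristic polynomial det(A - λI) = λ^2 - 2λ + 1 = 0.
Single eigenvalue λ = 1 with algebraic multiplicity 2.
Eigenvector v = (2,1); generalized eigenvector w with (A-λI)w=v is (-3,-1).
General solution: e^(t)[c_1·v + c_2·(t·v + w)].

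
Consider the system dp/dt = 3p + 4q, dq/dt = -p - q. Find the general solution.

p(t) = -2K_1e^(t) - 2K_2te^(t) + 3K_2e^(t), q(t) = K_1e^(t) + K_2te^(t) - 2K_2e^(t)

Coefficient matrix A = [[3, 4], [-1, -1]].
Characteristic polynomial det(A - λI) = λ^2 - 2λ + 1 = 0.
Single eigenvalue λ = 1 with algebraic multiplicity 2.
Eigenvector v = (-2,1); generalized eigenvector w with (A-λI)w=v is (3,-2).
General solution: e^(t)[K_1·v + K_2·(t·v + w)].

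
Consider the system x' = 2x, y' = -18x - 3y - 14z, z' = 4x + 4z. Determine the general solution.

Coefficient matrix A = [[2, 0, 0], [-18, -3, -14], [4, 0, 4]].
det(A - λI) = 0 gives eigenvalues λ = 2, -3, 4.
For λ=2: eigenvector (1,2,-2).
For λ=-3: eigenvector (0,1,0).
For λ=4: eigenvector (0,-2,1).
General solution: c_1e^(2t)(1,2,-2) + c_2e^(-3t)(0,1,0) + c_3e^(4t)(0,-2,1).

x(t) = c_1e^(2t), y(t) = 2c_1e^(2t) + c_2e^(-3t) - 2c_3e^(4t), z(t) = -2c_1e^(2t) + c_3e^(4t)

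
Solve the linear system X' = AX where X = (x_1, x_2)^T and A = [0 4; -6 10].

Coefficient matrix A = [[0, 4], [-6, 10]].
Characteristic polynomial det(A - λI) = λ^2 - 10λ + 24 = 0.
Eigenvalues λ = 4, 6.
For λ=4: (A-λI) row 1 is [-4, 4], so an eigenvector is (-1, -1).
For λ=6: (A-λI) row 1 is [-6, 4], so an eigenvector is (-2, -3).
General solution: c_1e^(4t)(-1,-1) + c_2e^(6t)(-2,-3).

x_1(t) = -c_1e^(4t) - 2c_2e^(6t), x_2(t) = -c_1e^(4t) - 3c_2e^(6t)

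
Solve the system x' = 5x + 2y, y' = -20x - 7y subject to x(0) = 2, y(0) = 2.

Coefficient matrix A = [[5, 2], [-20, -7]].
Characteristic polynomial det(A - λI) = λ^2 + 2λ + 5 = 0.
Eigenvalues λ = -1 ± 2i (complex conjugate pair).
For λ=-1+2i: an eigenvector is (-1,3) - i(0,1) = (-1, 3 - i).
A real fundamental pair from Re and Im of e^((-1+2i)t)v: X_1 = e^(-t)(cos(2t)·(-1,3) + sin(2t)·(0,1)), X_2 = e^(-t)(sin(2t)·(-1,3) - cos(2t)·(0,1)).
General solution: K_1X_1 + K_2X_2.
Applying x(0)=2, y(0)=2 gives K_1=-2, K_2=-8.

x(t) = 8e^(-t)sin(2t) + 2e^(-t)cos(2t), y(t) = -26e^(-t)sin(2t) + 2e^(-t)cos(2t)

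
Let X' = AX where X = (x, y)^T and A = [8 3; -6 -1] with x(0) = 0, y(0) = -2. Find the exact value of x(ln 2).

-56

A = [[8,3],[-6,-1]]; eigenvalues λ = 5, 2.
Eigenvectors: (-1,1) for λ=5, (1,-2) for λ=2.
From the initial condition, c_1 = 2, c_2 = 2.
x(ln 2) = (2)(2^5)(-1) + (2)(2^2)(1) = -56.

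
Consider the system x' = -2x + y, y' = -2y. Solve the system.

Coefficient matrix A = [[-2, 1], [0, -2]].
Characteristic polynomial det(A - λI) = λ^2 + 4λ + 4 = 0.
Single eigenvalue λ = -2 with algebraic multiplicity 2.
Eigenvector v = (1,0); generalized eigenvector w with (A-λI)w=v is (-2,1).
General solution: e^(-2t)[C_1·v + C_2·(t·v + w)].

x(t) = C_1e^(-2t) + C_2te^(-2t) - 2C_2e^(-2t), y(t) = C_2e^(-2t)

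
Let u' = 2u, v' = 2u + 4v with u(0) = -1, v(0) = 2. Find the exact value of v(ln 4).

A = [[2,0],[2,4]]; eigenvalues λ = 4, 2.
Eigenvectors: (0,1) for λ=4, (-1,1) for λ=2.
From the initial condition, c_1 = 1, c_2 = 1.
v(ln 4) = (1)(4^4)(1) + (1)(4^2)(1) = 272.

272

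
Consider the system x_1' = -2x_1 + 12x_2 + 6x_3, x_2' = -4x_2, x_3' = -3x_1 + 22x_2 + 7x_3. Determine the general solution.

x_1(t) = 2C_2e^(t) + C_3e^(4t), x_2(t) = C_1e^(-4t), x_3(t) = -2C_1e^(-4t) + C_2e^(t) + C_3e^(4t)

Coefficient matrix A = [[-2, 12, 6], [0, -4, 0], [-3, 22, 7]].
det(A - λI) = 0 gives eigenvalues λ = -4, 1, 4.
For λ=-4: eigenvector (0,1,-2).
For λ=1: eigenvector (2,0,1).
For λ=4: eigenvector (1,0,1).
General solution: C_1e^(-4t)(0,1,-2) + C_2e^(t)(2,0,1) + C_3e^(4t)(1,0,1).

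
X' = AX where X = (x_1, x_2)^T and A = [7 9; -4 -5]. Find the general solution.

Coefficient matrix A = [[7, 9], [-4, -5]].
Characteristic polynomial det(A - λI) = λ^2 - 2λ + 1 = 0.
Single eigenvalue λ = 1 with algebraic multiplicity 2.
Eigenvector v = (-3,2); generalized eigenvector w with (A-λI)w=v is (-2,1).
General solution: e^(t)[c_1·v + c_2·(t·v + w)].

x_1(t) = -3c_1e^(t) - 3c_2te^(t) - 2c_2e^(t), x_2(t) = 2c_1e^(t) + 2c_2te^(t) + c_2e^(t)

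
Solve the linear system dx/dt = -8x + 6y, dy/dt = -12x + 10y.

Coefficient matrix A = [[-8, 6], [-12, 10]].
Characteristic polynomial det(A - λI) = λ^2 - 2λ - 8 = 0.
Eigenvalues λ = -2, 4.
For λ=-2: (A-λI) row 1 is [-6, 6], so an eigenvector is (-1, -1).
For λ=4: (A-λI) row 1 is [-12, 6], so an eigenvector is (1, 2).
General solution: K_1e^(-2t)(-1,-1) + K_2e^(4t)(1,2).

x(t) = -K_1e^(-2t) + K_2e^(4t), y(t) = -K_1e^(-2t) + 2K_2e^(4t)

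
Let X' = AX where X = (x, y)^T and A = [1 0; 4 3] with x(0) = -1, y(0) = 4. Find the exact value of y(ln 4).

136

A = [[1,0],[4,3]]; eigenvalues λ = 1, 3.
Eigenvectors: (-1,2) for λ=1, (0,-1) for λ=3.
From the initial condition, c_1 = 1, c_2 = -2.
y(ln 4) = (1)(4^1)(2) + (-2)(4^3)(-1) = 136.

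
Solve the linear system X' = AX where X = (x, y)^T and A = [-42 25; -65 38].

Coefficient matrix A = [[-42, 25], [-65, 38]].
Characteristic polynomial det(A - λI) = λ^2 + 4λ + 29 = 0.
Eigenvalues λ = -2 ± 5i (complex conjugate pair).
For λ=-2+5i: an eigenvector is (1,2) - i(2,3) = (1 - 2i, 2 - 3i).
A real fundamental pair from Re and Im of e^((-2+5i)t)v: X_1 = e^(-2t)(cos(5t)·(1,2) + sin(5t)·(2,3)), X_2 = e^(-2t)(sin(5t)·(1,2) - cos(5t)·(2,3)).
General solution: K_1X_1 + K_2X_2.

x(t) = 2K_1e^(-2t)sin(5t) + K_1e^(-2t)cos(5t) + K_2e^(-2t)sin(5t) - 2K_2e^(-2t)cos(5t), y(t) = 3K_1e^(-2t)sin(5t) + 2K_1e^(-2t)cos(5t) + 2K_2e^(-2t)sin(5t) - 3K_2e^(-2t)cos(5t)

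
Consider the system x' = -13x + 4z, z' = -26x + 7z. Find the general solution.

Coefficient matrix A = [[-13, 4], [-26, 7]].
Characteristic polynomial det(A - λI) = λ^2 + 6λ + 13 = 0.
Eigenvalues λ = -3 ± 2i (complex conjugate pair).
For λ=-3+2i: an eigenvector is (-1,-3) - i(-1,-2) = (-1 + i, -3 + 2i).
A real fundamental pair from Re and Im of e^((-3+2i)t)v: X_1 = e^(-3t)(cos(2t)·(-1,-3) + sin(2t)·(-1,-2)), X_2 = e^(-3t)(sin(2t)·(-1,-3) - cos(2t)·(-1,-2)).
General solution: K_1X_1 + K_2X_2.

x(t) = -K_1e^(-3t)sin(2t) - K_1e^(-3t)cos(2t) - K_2e^(-3t)sin(2t) + K_2e^(-3t)cos(2t), z(t) = -2K_1e^(-3t)sin(2t) - 3K_1e^(-3t)cos(2t) - 3K_2e^(-3t)sin(2t) + 2K_2e^(-3t)cos(2t)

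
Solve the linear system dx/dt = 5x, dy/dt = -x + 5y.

x(t) = K_2e^(5t), y(t) = -K_1e^(5t) - K_2te^(5t) - 3K_2e^(5t)

Coefficient matrix A = [[5, 0], [-1, 5]].
Characteristic polynomial det(A - λI) = λ^2 - 10λ + 25 = 0.
Single eigenvalue λ = 5 with algebraic multiplicity 2.
Eigenvector v = (0,-1); generalized eigenvector w with (A-λI)w=v is (1,-3).
General solution: e^(5t)[K_1·v + K_2·(t·v + w)].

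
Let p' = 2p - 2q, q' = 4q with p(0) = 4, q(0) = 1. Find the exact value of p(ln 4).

-176

A = [[2,-2],[0,4]]; eigenvalues λ = 4, 2.
Eigenvectors: (-1,1) for λ=4, (1,0) for λ=2.
From the initial condition, c_1 = 1, c_2 = 5.
p(ln 4) = (1)(4^4)(-1) + (5)(4^2)(1) = -176.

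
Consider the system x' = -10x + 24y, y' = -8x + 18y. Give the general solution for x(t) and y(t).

Coefficient matrix A = [[-10, 24], [-8, 18]].
Characteristic polynomial det(A - λI) = λ^2 - 8λ + 12 = 0.
Eigenvalues λ = 2, 6.
For λ=2: (A-λI) row 1 is [-12, 24], so an eigenvector is (2, 1).
For λ=6: (A-λI) row 1 is [-16, 24], so an eigenvector is (-3, -2).
General solution: c_1e^(2t)(2,1) + c_2e^(6t)(-3,-2).

x(t) = 2c_1e^(2t) - 3c_2e^(6t), y(t) = c_1e^(2t) - 2c_2e^(6t)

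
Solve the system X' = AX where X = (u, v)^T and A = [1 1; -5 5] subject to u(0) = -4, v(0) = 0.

u(t) = 8e^(3t)sin(t) - 4e^(3t)cos(t), v(t) = 20e^(3t)sin(t)

Coefficient matrix A = [[1, 1], [-5, 5]].
Characteristic polynomial det(A - λI) = λ^2 - 6λ + 10 = 0.
Eigenvalues λ = 3 ± i (complex conjugate pair).
For λ=3+i: an eigenvector is (0,1) - i(1,2) = (0 - i, 1 - 2i).
A real fundamental pair from Re and Im of e^((3+i)t)v: X_1 = e^(3t)(cos(t)·(0,1) + sin(t)·(1,2)), X_2 = e^(3t)(sin(t)·(0,1) - cos(t)·(1,2)).
General solution: C_1X_1 + C_2X_2.
Applying u(0)=-4, v(0)=0 gives C_1=8, C_2=4.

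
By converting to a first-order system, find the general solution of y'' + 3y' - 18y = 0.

y(t) = c_1e^(3t) + c_2e^(-6t)

Let x_1 = y, x_2 = y'. Then x_1' = x_2 and x_2' = 18x_1 - 3x_2.
A = [[0,1],[18,-3]]; det(A-λI) = λ^2 + 3λ - 18.
Eigenvalues λ = 3, -6 with eigenvectors (1,3), (1,-6).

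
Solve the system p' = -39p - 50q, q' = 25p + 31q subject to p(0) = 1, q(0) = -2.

Coefficient matrix A = [[-39, -50], [25, 31]].
Characteristic polynomial det(A - λI) = λ^2 + 8λ + 41 = 0.
Eigenvalues λ = -4 ± 5i (complex conjugate pair).
For λ=-4+5i: an eigenvector is (3,-2) - i(-1,1) = (3 + i, -2 - i).
A real fundamental pair from Re and Im of e^((-4+5i)t)v: X_1 = e^(-4t)(cos(5t)·(3,-2) + sin(5t)·(-1,1)), X_2 = e^(-4t)(sin(5t)·(3,-2) - cos(5t)·(-1,1)).
General solution: K_1X_1 + K_2X_2.
Applying p(0)=1, q(0)=-2 gives K_1=-1, K_2=4.

p(t) = 13e^(-4t)sin(5t) + e^(-4t)cos(5t), q(t) = -9e^(-4t)sin(5t) - 2e^(-4t)cos(5t)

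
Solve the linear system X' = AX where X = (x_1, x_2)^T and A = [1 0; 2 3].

Coefficient matrix A = [[1, 0], [2, 3]].
Characteristic polynomial det(A - λI) = λ^2 - 4λ + 3 = 0.
Eigenvalues λ = 1, 3.
For λ=1: (A-λI) row 2 is [2, 2], so an eigenvector is (1, -1).
For λ=3: (A-λI) row 1 is [-2, 0], so an eigenvector is (0, -1).
General solution: C_1e^(t)(1,-1) + C_2e^(3t)(0,-1).

x_1(t) = C_1e^(t), x_2(t) = -C_1e^(t) - C_2e^(3t)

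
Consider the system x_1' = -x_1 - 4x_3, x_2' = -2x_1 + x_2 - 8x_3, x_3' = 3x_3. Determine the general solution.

x_1(t) = -K_1e^(3t) + K_3e^(-t), x_2(t) = -3K_1e^(3t) + K_2e^(t) + K_3e^(-t), x_3(t) = K_1e^(3t)

Coefficient matrix A = [[-1, 0, -4], [-2, 1, -8], [0, 0, 3]].
det(A - λI) = 0 gives eigenvalues λ = 3, 1, -1.
For λ=3: eigenvector (-1,-3,1).
For λ=1: eigenvector (0,1,0).
For λ=-1: eigenvector (1,1,0).
General solution: K_1e^(3t)(-1,-3,1) + K_2e^(t)(0,1,0) + K_3e^(-t)(1,1,0).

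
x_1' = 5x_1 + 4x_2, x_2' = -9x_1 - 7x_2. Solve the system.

x_1(t) = -2C_1e^(-t) - 2C_2te^(-t) - C_2e^(-t), x_2(t) = 3C_1e^(-t) + 3C_2te^(-t) + C_2e^(-t)

Coefficient matrix A = [[5, 4], [-9, -7]].
Characteristic polynomial det(A - λI) = λ^2 + 2λ + 1 = 0.
Single eigenvalue λ = -1 with algebraic multiplicity 2.
Eigenvector v = (-2,3); generalized eigenvector w with (A-λI)w=v is (-1,1).
General solution: e^(-t)[C_1·v + C_2·(t·v + w)].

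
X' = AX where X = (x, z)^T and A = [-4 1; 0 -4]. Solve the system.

x(t) = -C_1e^(-4t) - C_2te^(-4t) - 2C_2e^(-4t), z(t) = -C_2e^(-4t)

Coefficient matrix A = [[-4, 1], [0, -4]].
Characteristic polynomial det(A - λI) = λ^2 + 8λ + 16 = 0.
Single eigenvalue λ = -4 with algebraic multiplicity 2.
Eigenvector v = (-1,0); generalized eigenvector w with (A-λI)w=v is (-2,-1).
General solution: e^(-4t)[C_1·v + C_2·(t·v + w)].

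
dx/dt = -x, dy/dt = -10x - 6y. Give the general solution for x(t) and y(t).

x(t) = -K_1e^(-t), y(t) = 2K_1e^(-t) - K_2e^(-6t)

Coefficient matrix A = [[-1, 0], [-10, -6]].
Characteristic polynomial det(A - λI) = λ^2 + 7λ + 6 = 0.
Eigenvalues λ = -1, -6.
For λ=-1: (A-λI) row 2 is [-10, -5], so an eigenvector is (-1, 2).
For λ=-6: (A-λI) row 1 is [5, 0], so an eigenvector is (0, -1).
General solution: K_1e^(-t)(-1,2) + K_2e^(-6t)(0,-1).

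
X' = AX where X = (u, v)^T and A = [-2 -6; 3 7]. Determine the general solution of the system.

u(t) = -2K_1e^(t) - K_2e^(4t), v(t) = K_1e^(t) + K_2e^(4t)

Coefficient matrix A = [[-2, -6], [3, 7]].
Characteristic polynomial det(A - λI) = λ^2 - 5λ + 4 = 0.
Eigenvalues λ = 1, 4.
For λ=1: (A-λI) row 1 is [-3, -6], so an eigenvector is (-2, 1).
For λ=4: (A-λI) row 1 is [-6, -6], so an eigenvector is (-1, 1).
General solution: K_1e^(t)(-2,1) + K_2e^(4t)(-1,1).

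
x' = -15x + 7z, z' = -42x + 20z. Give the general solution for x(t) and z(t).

Coefficient matrix A = [[-15, 7], [-42, 20]].
Characteristic polynomial det(A - λI) = λ^2 - 5λ - 6 = 0.
Eigenvalues λ = -1, 6.
For λ=-1: (A-λI) row 1 is [-14, 7], so an eigenvector is (1, 2).
For λ=6: (A-λI) row 1 is [-21, 7], so an eigenvector is (1, 3).
General solution: c_1e^(-t)(1,2) + c_2e^(6t)(1,3).

x(t) = c_1e^(-t) + c_2e^(6t), z(t) = 2c_1e^(-t) + 3c_2e^(6t)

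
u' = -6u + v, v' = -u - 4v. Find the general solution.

u(t) = c_1e^(-5t) + c_2te^(-5t) + 2c_2e^(-5t), v(t) = c_1e^(-5t) + c_2te^(-5t) + 3c_2e^(-5t)

Coefficient matrix A = [[-6, 1], [-1, -4]].
Characteristic polynomial det(A - λI) = λ^2 + 10λ + 25 = 0.
Single eigenvalue λ = -5 with algebraic multiplicity 2.
Eigenvector v = (1,1); generalized eigenvector w with (A-λI)w=v is (2,3).
General solution: e^(-5t)[c_1·v + c_2·(t·v + w)].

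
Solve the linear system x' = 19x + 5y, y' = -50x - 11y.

Coefficient matrix A = [[19, 5], [-50, -11]].
Characteristic polynomial det(A - λI) = λ^2 - 8λ + 41 = 0.
Eigenvalues λ = 4 ± 5i (complex conjugate pair).
For λ=4+5i: an eigenvector is (0,-1) - i(-1,3) = (0 + i, -1 - 3i).
A real fundamental pair from Re and Im of e^((4+5i)t)v: X_1 = e^(4t)(cos(5t)·(0,-1) + sin(5t)·(-1,3)), X_2 = e^(4t)(sin(5t)·(0,-1) - cos(5t)·(-1,3)).
General solution: K_1X_1 + K_2X_2.

x(t) = -K_1e^(4t)sin(5t) + K_2e^(4t)cos(5t), y(t) = 3K_1e^(4t)sin(5t) - K_1e^(4t)cos(5t) - K_2e^(4t)sin(5t) - 3K_2e^(4t)cos(5t)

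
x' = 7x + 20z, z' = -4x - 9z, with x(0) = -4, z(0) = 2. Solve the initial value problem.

x(t) = 2e^(-t)sin(4t) - 4e^(-t)cos(4t), z(t) = 2e^(-t)cos(4t)

Coefficient matrix A = [[7, 20], [-4, -9]].
Characteristic polynomial det(A - λI) = λ^2 + 2λ + 17 = 0.
Eigenvalues λ = -1 ± 4i (complex conjugate pair).
For λ=-1+4i: an eigenvector is (1,0) - i(2,-1) = (1 - 2i, 0 + i).
A real fundamental pair from Re and Im of e^((-1+4i)t)v: X_1 = e^(-t)(cos(4t)·(1,0) + sin(4t)·(2,-1)), X_2 = e^(-t)(sin(4t)·(1,0) - cos(4t)·(2,-1)).
General solution: K_1X_1 + K_2X_2.
Applying x(0)=-4, z(0)=2 gives K_1=0, K_2=2.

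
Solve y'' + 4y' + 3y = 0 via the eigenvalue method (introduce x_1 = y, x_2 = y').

Let x_1 = y, x_2 = y'. Then x_1' = x_2 and x_2' = -3x_1 - 4x_2.
A = [[0,1],[-3,-4]]; det(A-λI) = λ^2 + 4λ + 3.
Eigenvalues λ = -1, -3 with eigenvectors (1,-1), (1,-3).

y(t) = c_1e^(-t) + c_2e^(-3t)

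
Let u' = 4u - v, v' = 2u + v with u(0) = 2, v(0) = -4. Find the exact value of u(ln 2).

A = [[4,-1],[2,1]]; eigenvalues λ = 3, 2.
Eigenvectors: (-1,-1) for λ=3, (1,2) for λ=2.
From the initial condition, c_1 = -8, c_2 = -6.
u(ln 2) = (-8)(2^3)(-1) + (-6)(2^2)(1) = 40.

40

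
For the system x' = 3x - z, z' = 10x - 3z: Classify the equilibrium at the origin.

center

A = [[3,-1],[10,-3]]; det(A-λI) = λ^2 + 1.
λ = 0 ± i: zero real part.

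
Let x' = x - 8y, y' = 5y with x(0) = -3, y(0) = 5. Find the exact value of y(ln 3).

A = [[1,-8],[0,5]]; eigenvalues λ = 1, 5.
Eigenvectors: (1,0) for λ=1, (2,-1) for λ=5.
From the initial condition, c_1 = 7, c_2 = -5.
y(ln 3) = (7)(3^1)(0) + (-5)(3^5)(-1) = 1215.

1215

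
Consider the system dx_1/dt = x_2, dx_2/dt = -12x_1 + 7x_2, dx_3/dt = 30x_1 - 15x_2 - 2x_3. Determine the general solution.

Coefficient matrix A = [[0, 1, 0], [-12, 7, 0], [30, -15, -2]].
det(A - λI) = 0 gives eigenvalues λ = 3, 4, -2.
For λ=3: eigenvector (1,3,-3).
For λ=4: eigenvector (1,4,-5).
For λ=-2: eigenvector (0,0,1).
General solution: C_1e^(3t)(1,3,-3) + C_2e^(4t)(1,4,-5) + C_3e^(-2t)(0,0,1).

x_1(t) = C_1e^(3t) + C_2e^(4t), x_2(t) = 3C_1e^(3t) + 4C_2e^(4t), x_3(t) = -3C_1e^(3t) - 5C_2e^(4t) + C_3e^(-2t)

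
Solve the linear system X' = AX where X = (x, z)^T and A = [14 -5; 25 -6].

x(t) = c_1e^(4t)cos(5t) + c_2e^(4t)sin(5t), z(t) = c_1e^(4t)sin(5t) + 2c_1e^(4t)cos(5t) + 2c_2e^(4t)sin(5t) - c_2e^(4t)cos(5t)

Coefficient matrix A = [[14, -5], [25, -6]].
Characteristic polynomial det(A - λI) = λ^2 - 8λ + 41 = 0.
Eigenvalues λ = 4 ± 5i (complex conjugate pair).
For λ=4+5i: an eigenvector is (1,2) - i(0,1) = (1, 2 - i).
A real fundamental pair from Re and Im of e^((4+5i)t)v: X_1 = e^(4t)(cos(5t)·(1,2) + sin(5t)·(0,1)), X_2 = e^(4t)(sin(5t)·(1,2) - cos(5t)·(0,1)).
General solution: c_1X_1 + c_2X_2.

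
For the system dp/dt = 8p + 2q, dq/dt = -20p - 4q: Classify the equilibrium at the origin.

unstable spiral

A = [[8,2],[-20,-4]]; det(A-λI) = λ^2 - 4λ + 8.
λ = 2 ± 2i: positive real part.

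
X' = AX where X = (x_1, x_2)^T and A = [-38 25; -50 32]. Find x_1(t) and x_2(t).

Coefficient matrix A = [[-38, 25], [-50, 32]].
Characteristic polynomial det(A - λI) = λ^2 + 6λ + 34 = 0.
Eigenvalues λ = -3 ± 5i (complex conjugate pair).
For λ=-3+5i: an eigenvector is (2,3) - i(1,1) = (2 - i, 3 - i).
A real fundamental pair from Re and Im of e^((-3+5i)t)v: X_1 = e^(-3t)(cos(5t)·(2,3) + sin(5t)·(1,1)), X_2 = e^(-3t)(sin(5t)·(2,3) - cos(5t)·(1,1)).
General solution: c_1X_1 + c_2X_2.

x_1(t) = c_1e^(-3t)sin(5t) + 2c_1e^(-3t)cos(5t) + 2c_2e^(-3t)sin(5t) - c_2e^(-3t)cos(5t), x_2(t) = c_1e^(-3t)sin(5t) + 3c_1e^(-3t)cos(5t) + 3c_2e^(-3t)sin(5t) - c_2e^(-3t)cos(5t)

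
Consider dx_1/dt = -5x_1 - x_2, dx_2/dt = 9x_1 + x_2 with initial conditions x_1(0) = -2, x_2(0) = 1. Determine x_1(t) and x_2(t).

Coefficient matrix A = [[-5, -1], [9, 1]].
Characteristic polynomial det(A - λI) = λ^2 + 4λ + 4 = 0.
Single eigenvalue λ = -2 with algebraic multiplicity 2.
Eigenvector v = (-1,3); generalized eigenvector w with (A-λI)w=v is (0,1).
General solution: e^(-2t)[K_1·v + K_2·(t·v + w)].
Applying x_1(0)=-2, x_2(0)=1 gives K_1=2, K_2=-5.

x_1(t) = 5te^(-2t) - 2e^(-2t), x_2(t) = -15te^(-2t) + e^(-2t)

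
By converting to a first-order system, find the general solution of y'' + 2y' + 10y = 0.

Let x_1 = y, x_2 = y'. Then x_1' = x_2 and x_2' = -10x_1 - 2x_2.
A = [[0,1],[-10,-2]]; det(A-λI) = λ^2 + 2λ + 10.
Eigenvalues λ = -1 ± 3i.

y(t) = C_1e^(-t)cos(3t) + C_2e^(-t)sin(3t)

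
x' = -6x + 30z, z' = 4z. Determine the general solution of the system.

Coefficient matrix A = [[-6, 30], [0, 4]].
Characteristic polynomial det(A - λI) = λ^2 + 2λ - 24 = 0.
Eigenvalues λ = 4, -6.
For λ=4: (A-λI) row 1 is [-10, 30], so an eigenvector is (3, 1).
For λ=-6: (A-λI) row 1 is [0, 30], so an eigenvector is (-1, 0).
General solution: C_1e^(4t)(3,1) + C_2e^(-6t)(-1,0).

x(t) = 3C_1e^(4t) - C_2e^(-6t), z(t) = C_1e^(4t)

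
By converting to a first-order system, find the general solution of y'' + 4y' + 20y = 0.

y(t) = C_1e^(-2t)cos(4t) + C_2e^(-2t)sin(4t)

Let x_1 = y, x_2 = y'. Then x_1' = x_2 and x_2' = -20x_1 - 4x_2.
A = [[0,1],[-20,-4]]; det(A-λI) = λ^2 + 4λ + 20.
Eigenvalues λ = -2 ± 4i.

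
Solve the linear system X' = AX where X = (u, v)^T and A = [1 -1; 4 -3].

u(t) = c_1e^(-t) + c_2te^(-t) - c_2e^(-t), v(t) = 2c_1e^(-t) + 2c_2te^(-t) - 3c_2e^(-t)

Coefficient matrix A = [[1, -1], [4, -3]].
Characteristic polynomial det(A - λI) = λ^2 + 2λ + 1 = 0.
Single eigenvalue λ = -1 with algebraic multiplicity 2.
Eigenvector v = (1,2); generalized eigenvector w with (A-λI)w=v is (-1,-3).
General solution: e^(-t)[c_1·v + c_2·(t·v + w)].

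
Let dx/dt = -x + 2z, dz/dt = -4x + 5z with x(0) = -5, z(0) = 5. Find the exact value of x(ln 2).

A = [[-1,2],[-4,5]]; eigenvalues λ = 1, 3.
Eigenvectors: (-1,-1) for λ=1, (-1,-2) for λ=3.
From the initial condition, c_1 = 15, c_2 = -10.
x(ln 2) = (15)(2^1)(-1) + (-10)(2^3)(-1) = 50.

50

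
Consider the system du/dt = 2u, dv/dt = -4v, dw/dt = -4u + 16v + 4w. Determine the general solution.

Coefficient matrix A = [[2, 0, 0], [0, -4, 0], [-4, 16, 4]].
det(A - λI) = 0 gives eigenvalues λ = -4, 2, 4.
For λ=-4: eigenvector (0,1,-2).
For λ=2: eigenvector (1,0,2).
For λ=4: eigenvector (0,0,1).
General solution: C_1e^(-4t)(0,1,-2) + C_2e^(2t)(1,0,2) + C_3e^(4t)(0,0,1).

u(t) = C_2e^(2t), v(t) = C_1e^(-4t), w(t) = -2C_1e^(-4t) + 2C_2e^(2t) + C_3e^(4t)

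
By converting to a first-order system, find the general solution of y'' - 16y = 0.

Let x_1 = y, x_2 = y'. Then x_1' = x_2 and x_2' = 16x_1.
A = [[0,1],[16,0]]; det(A-λI) = λ^2 - 16.
Eigenvalues λ = 4, -4 with eigenvectors (1,4), (1,-4).

y(t) = C_1e^(4t) + C_2e^(-4t)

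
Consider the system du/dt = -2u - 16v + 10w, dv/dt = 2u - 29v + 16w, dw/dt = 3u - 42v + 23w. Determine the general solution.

Coefficient matrix A = [[-2, -16, 10], [2, -29, 16], [3, -42, 23]].
det(A - λI) = 0 gives eigenvalues λ = -4, -1, -3.
For λ=-4: eigenvector (-1,-2,-3).
For λ=-1: eigenvector (-2,-3,-5).
For λ=-3: eigenvector (2,2,3).
General solution: K_1e^(-4t)(-1,-2,-3) + K_2e^(-t)(-2,-3,-5) + K_3e^(-3t)(2,2,3).

u(t) = -K_1e^(-4t) - 2K_2e^(-t) + 2K_3e^(-3t), v(t) = -2K_1e^(-4t) - 3K_2e^(-t) + 2K_3e^(-3t), w(t) = -3K_1e^(-4t) - 5K_2e^(-t) + 3K_3e^(-3t)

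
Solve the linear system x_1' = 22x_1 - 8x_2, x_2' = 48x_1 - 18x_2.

x_1(t) = c_1e^(6t) - c_2e^(-2t), x_2(t) = 2c_1e^(6t) - 3c_2e^(-2t)

Coefficient matrix A = [[22, -8], [48, -18]].
Characteristic polynomial det(A - λI) = λ^2 - 4λ - 12 = 0.
Eigenvalues λ = 6, -2.
For λ=6: (A-λI) row 1 is [16, -8], so an eigenvector is (1, 2).
For λ=-2: (A-λI) row 1 is [24, -8], so an eigenvector is (-1, -3).
General solution: c_1e^(6t)(1,2) + c_2e^(-2t)(-1,-3).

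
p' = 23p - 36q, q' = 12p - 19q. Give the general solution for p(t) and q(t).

Coefficient matrix A = [[23, -36], [12, -19]].
Characteristic polynomial det(A - λI) = λ^2 - 4λ - 5 = 0.
Eigenvalues λ = 5, -1.
For λ=5: (A-λI) row 1 is [18, -36], so an eigenvector is (2, 1).
For λ=-1: (A-λI) row 1 is [24, -36], so an eigenvector is (-3, -2).
General solution: K_1e^(5t)(2,1) + K_2e^(-t)(-3,-2).

p(t) = 2K_1e^(5t) - 3K_2e^(-t), q(t) = K_1e^(5t) - 2K_2e^(-t)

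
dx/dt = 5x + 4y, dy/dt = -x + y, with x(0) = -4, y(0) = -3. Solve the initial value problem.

x(t) = -20te^(3t) - 4e^(3t), y(t) = 10te^(3t) - 3e^(3t)

Coefficient matrix A = [[5, 4], [-1, 1]].
Characteristic polynomial det(A - λI) = λ^2 - 6λ + 9 = 0.
Single eigenvalue λ = 3 with algebraic multiplicity 2.
Eigenvector v = (-2,1); generalized eigenvector w with (A-λI)w=v is (-3,1).
General solution: e^(3t)[K_1·v + K_2·(t·v + w)].
Applying x(0)=-4, y(0)=-3 gives K_1=-13, K_2=10.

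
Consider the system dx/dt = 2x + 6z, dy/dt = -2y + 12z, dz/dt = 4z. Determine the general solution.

x(t) = 3K_1e^(4t) + K_3e^(2t), y(t) = 2K_1e^(4t) + K_2e^(-2t), z(t) = K_1e^(4t)

Coefficient matrix A = [[2, 0, 6], [0, -2, 12], [0, 0, 4]].
det(A - λI) = 0 gives eigenvalues λ = 4, -2, 2.
For λ=4: eigenvector (3,2,1).
For λ=-2: eigenvector (0,1,0).
For λ=2: eigenvector (1,0,0).
General solution: K_1e^(4t)(3,2,1) + K_2e^(-2t)(0,1,0) + K_3e^(2t)(1,0,0).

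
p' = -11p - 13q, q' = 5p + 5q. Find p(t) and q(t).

p(t) = -3C_1e^(-3t)sin(t) + 2C_1e^(-3t)cos(t) + 2C_2e^(-3t)sin(t) + 3C_2e^(-3t)cos(t), q(t) = 2C_1e^(-3t)sin(t) - C_1e^(-3t)cos(t) - C_2e^(-3t)sin(t) - 2C_2e^(-3t)cos(t)

Coefficient matrix A = [[-11, -13], [5, 5]].
Characteristic polynomial det(A - λI) = λ^2 + 6λ + 10 = 0.
Eigenvalues λ = -3 ± i (complex conjugate pair).
For λ=-3+i: an eigenvector is (2,-1) - i(-3,2) = (2 + 3i, -1 - 2i).
A real fundamental pair from Re and Im of e^((-3+i)t)v: X_1 = e^(-3t)(cos(t)·(2,-1) + sin(t)·(-3,2)), X_2 = e^(-3t)(sin(t)·(2,-1) - cos(t)·(-3,2)).
General solution: C_1X_1 + C_2X_2.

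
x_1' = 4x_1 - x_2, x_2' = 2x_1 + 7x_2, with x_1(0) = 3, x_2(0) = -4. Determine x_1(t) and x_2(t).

x_1(t) = e^(6t) + 2e^(5t), x_2(t) = -2e^(6t) - 2e^(5t)

Coefficient matrix A = [[4, -1], [2, 7]].
Characteristic polynomial det(A - λI) = λ^2 - 11λ + 30 = 0.
Eigenvalues λ = 5, 6.
For λ=5: (A-λI) row 1 is [-1, -1], so an eigenvector is (1, -1).
For λ=6: (A-λI) row 1 is [-2, -1], so an eigenvector is (1, -2).
General solution: K_1e^(5t)(1,-1) + K_2e^(6t)(1,-2).
Applying x_1(0)=3, x_2(0)=-4 gives K_1=2, K_2=1.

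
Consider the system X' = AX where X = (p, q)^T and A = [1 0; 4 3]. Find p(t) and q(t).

p(t) = c_1e^(t), q(t) = -2c_1e^(t) - c_2e^(3t)

Coefficient matrix A = [[1, 0], [4, 3]].
Characteristic polynomial det(A - λI) = λ^2 - 4λ + 3 = 0.
Eigenvalues λ = 1, 3.
For λ=1: (A-λI) row 2 is [4, 2], so an eigenvector is (1, -2).
For λ=3: (A-λI) row 1 is [-2, 0], so an eigenvector is (0, -1).
General solution: c_1e^(t)(1,-2) + c_2e^(3t)(0,-1).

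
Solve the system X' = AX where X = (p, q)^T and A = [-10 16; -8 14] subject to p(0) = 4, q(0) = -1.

p(t) = -6e^(6t) + 10e^(-2t), q(t) = -6e^(6t) + 5e^(-2t)

Coefficient matrix A = [[-10, 16], [-8, 14]].
Characteristic polynomial det(A - λI) = λ^2 - 4λ - 12 = 0.
Eigenvalues λ = -2, 6.
For λ=-2: (A-λI) row 1 is [-8, 16], so an eigenvector is (2, 1).
For λ=6: (A-λI) row 1 is [-16, 16], so an eigenvector is (1, 1).
General solution: C_1e^(-2t)(2,1) + C_2e^(6t)(1,1).
Applying p(0)=4, q(0)=-1 gives C_1=5, C_2=-6.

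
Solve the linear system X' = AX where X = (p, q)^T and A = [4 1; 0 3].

Coefficient matrix A = [[4, 1], [0, 3]].
Characteristic polynomial det(A - λI) = λ^2 - 7λ + 12 = 0.
Eigenvalues λ = 3, 4.
For λ=3: (A-λI) row 1 is [1, 1], so an eigenvector is (1, -1).
For λ=4: (A-λI) row 1 is [0, 1], so an eigenvector is (1, 0).
General solution: c_1e^(3t)(1,-1) + c_2e^(4t)(1,0).

p(t) = c_1e^(3t) + c_2e^(4t), q(t) = -c_1e^(3t)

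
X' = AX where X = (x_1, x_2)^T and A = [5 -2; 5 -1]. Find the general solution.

Coefficient matrix A = [[5, -2], [5, -1]].
Characteristic polynomial det(A - λI) = λ^2 - 4λ + 5 = 0.
Eigenvalues λ = 2 ± i (complex conjugate pair).
For λ=2+i: an eigenvector is (1,2) - i(-1,-1) = (1 + i, 2 + i).
A real fundamental pair from Re and Im of e^((2+i)t)v: X_1 = e^(2t)(cos(t)·(1,2) + sin(t)·(-1,-1)), X_2 = e^(2t)(sin(t)·(1,2) - cos(t)·(-1,-1)).
General solution: C_1X_1 + C_2X_2.

x_1(t) = -C_1e^(2t)sin(t) + C_1e^(2t)cos(t) + C_2e^(2t)sin(t) + C_2e^(2t)cos(t), x_2(t) = -C_1e^(2t)sin(t) + 2C_1e^(2t)cos(t) + 2C_2e^(2t)sin(t) + C_2e^(2t)cos(t)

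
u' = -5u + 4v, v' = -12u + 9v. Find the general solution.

u(t) = C_1e^(3t) + 2C_2e^(t), v(t) = 2C_1e^(3t) + 3C_2e^(t)

Coefficient matrix A = [[-5, 4], [-12, 9]].
Characteristic polynomial det(A - λI) = λ^2 - 4λ + 3 = 0.
Eigenvalues λ = 3, 1.
For λ=3: (A-λI) row 1 is [-8, 4], so an eigenvector is (1, 2).
For λ=1: (A-λI) row 1 is [-6, 4], so an eigenvector is (2, 3).
General solution: C_1e^(3t)(1,2) + C_2e^(t)(2,3).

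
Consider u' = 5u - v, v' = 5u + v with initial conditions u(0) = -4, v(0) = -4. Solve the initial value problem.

u(t) = -4e^(3t)sin(t) - 4e^(3t)cos(t), v(t) = -12e^(3t)sin(t) - 4e^(3t)cos(t)

Coefficient matrix A = [[5, -1], [5, 1]].
Characteristic polynomial det(A - λI) = λ^2 - 6λ + 10 = 0.
Eigenvalues λ = 3 ± i (complex conjugate pair).
For λ=3+i: an eigenvector is (0,1) - i(-1,-2) = (0 + i, 1 + 2i).
A real fundamental pair from Re and Im of e^((3+i)t)v: X_1 = e^(3t)(cos(t)·(0,1) + sin(t)·(-1,-2)), X_2 = e^(3t)(sin(t)·(0,1) - cos(t)·(-1,-2)).
General solution: c_1X_1 + c_2X_2.
Applying u(0)=-4, v(0)=-4 gives c_1=4, c_2=-4.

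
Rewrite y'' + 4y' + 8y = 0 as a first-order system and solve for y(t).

Let x_1 = y, x_2 = y'. Then x_1' = x_2 and x_2' = -8x_1 - 4x_2.
A = [[0,1],[-8,-4]]; det(A-λI) = λ^2 + 4λ + 8.
Eigenvalues λ = -2 ± 2i.

y(t) = C_1e^(-2t)cos(2t) + C_2e^(-2t)sin(2t)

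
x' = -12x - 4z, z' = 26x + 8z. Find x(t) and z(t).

x(t) = -C_1e^(-2t)sin(2t) - C_1e^(-2t)cos(2t) - C_2e^(-2t)sin(2t) + C_2e^(-2t)cos(2t), z(t) = 2C_1e^(-2t)sin(2t) + 3C_1e^(-2t)cos(2t) + 3C_2e^(-2t)sin(2t) - 2C_2e^(-2t)cos(2t)

Coefficient matrix A = [[-12, -4], [26, 8]].
Characteristic polynomial det(A - λI) = λ^2 + 4λ + 8 = 0.
Eigenvalues λ = -2 ± 2i (complex conjugate pair).
For λ=-2+2i: an eigenvector is (-1,3) - i(-1,2) = (-1 + i, 3 - 2i).
A real fundamental pair from Re and Im of e^((-2+2i)t)v: X_1 = e^(-2t)(cos(2t)·(-1,3) + sin(2t)·(-1,2)), X_2 = e^(-2t)(sin(2t)·(-1,3) - cos(2t)·(-1,2)).
General solution: C_1X_1 + C_2X_2.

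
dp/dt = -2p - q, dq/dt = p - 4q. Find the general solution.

Coefficient matrix A = [[-2, -1], [1, -4]].
Characteristic polynomial det(A - λI) = λ^2 + 6λ + 9 = 0.
Single eigenvalue λ = -3 with algebraic multiplicity 2.
Eigenvector v = (1,1); generalized eigenvector w with (A-λI)w=v is (-1,-2).
General solution: e^(-3t)[c_1·v + c_2·(t·v + w)].

p(t) = c_1e^(-3t) + c_2te^(-3t) - c_2e^(-3t), q(t) = c_1e^(-3t) + c_2te^(-3t) - 2c_2e^(-3t)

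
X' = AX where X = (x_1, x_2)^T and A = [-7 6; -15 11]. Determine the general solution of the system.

Coefficient matrix A = [[-7, 6], [-15, 11]].
Characteristic polynomial det(A - λI) = λ^2 - 4λ + 13 = 0.
Eigenvalues λ = 2 ± 3i (complex conjugate pair).
For λ=2+3i: an eigenvector is (-1,-2) - i(-1,-1) = (-1 + i, -2 + i).
A real fundamental pair from Re and Im of e^((2+3i)t)v: X_1 = e^(2t)(cos(3t)·(-1,-2) + sin(3t)·(-1,-1)), X_2 = e^(2t)(sin(3t)·(-1,-2) - cos(3t)·(-1,-1)).
General solution: c_1X_1 + c_2X_2.

x_1(t) = -c_1e^(2t)sin(3t) - c_1e^(2t)cos(3t) - c_2e^(2t)sin(3t) + c_2e^(2t)cos(3t), x_2(t) = -c_1e^(2t)sin(3t) - 2c_1e^(2t)cos(3t) - 2c_2e^(2t)sin(3t) + c_2e^(2t)cos(3t)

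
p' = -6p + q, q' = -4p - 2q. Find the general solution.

p(t) = C_1e^(-4t) + C_2te^(-4t) + C_2e^(-4t), q(t) = 2C_1e^(-4t) + 2C_2te^(-4t) + 3C_2e^(-4t)

Coefficient matrix A = [[-6, 1], [-4, -2]].
Characteristic polynomial det(A - λI) = λ^2 + 8λ + 16 = 0.
Single eigenvalue λ = -4 with algebraic multiplicity 2.
Eigenvector v = (1,2); generalized eigenvector w with (A-λI)w=v is (1,3).
General solution: e^(-4t)[C_1·v + C_2·(t·v + w)].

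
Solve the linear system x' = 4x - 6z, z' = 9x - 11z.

x(t) = -K_1e^(-2t) + 2K_2e^(-5t), z(t) = -K_1e^(-2t) + 3K_2e^(-5t)

Coefficient matrix A = [[4, -6], [9, -11]].
Characteristic polynomial det(A - λI) = λ^2 + 7λ + 10 = 0.
Eigenvalues λ = -2, -5.
For λ=-2: (A-λI) row 1 is [6, -6], so an eigenvector is (-1, -1).
For λ=-5: (A-λI) row 1 is [9, -6], so an eigenvector is (2, 3).
General solution: K_1e^(-2t)(-1,-1) + K_2e^(-5t)(2,3).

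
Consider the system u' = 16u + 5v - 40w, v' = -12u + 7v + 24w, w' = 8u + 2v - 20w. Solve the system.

Coefficient matrix A = [[16, 5, -40], [-12, 7, 24], [8, 2, -20]].
det(A - λI) = 0 gives eigenvalues λ = 3, -4, 4.
For λ=3: eigenvector (5,3,2).
For λ=-4: eigenvector (2,0,1).
For λ=4: eigenvector (5,4,2).
General solution: K_1e^(3t)(5,3,2) + K_2e^(-4t)(2,0,1) + K_3e^(4t)(5,4,2).

u(t) = 5K_1e^(3t) + 2K_2e^(-4t) + 5K_3e^(4t), v(t) = 3K_1e^(3t) + 4K_3e^(4t), w(t) = 2K_1e^(3t) + K_2e^(-4t) + 2K_3e^(4t)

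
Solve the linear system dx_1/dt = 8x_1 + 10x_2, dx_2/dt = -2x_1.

Coefficient matrix A = [[8, 10], [-2, 0]].
Characteristic polynomial det(A - λI) = λ^2 - 8λ + 20 = 0.
Eigenvalues λ = 4 ± 2i (complex conjugate pair).
For λ=4+2i: an eigenvector is (-2,1) - i(1,0) = (-2 - i, 1).
A real fundamental pair from Re and Im of e^((4+2i)t)v: X_1 = e^(4t)(cos(2t)·(-2,1) + sin(2t)·(1,0)), X_2 = e^(4t)(sin(2t)·(-2,1) - cos(2t)·(1,0)).
General solution: C_1X_1 + C_2X_2.

x_1(t) = C_1e^(4t)sin(2t) - 2C_1e^(4t)cos(2t) - 2C_2e^(4t)sin(2t) - C_2e^(4t)cos(2t), x_2(t) = C_1e^(4t)cos(2t) + C_2e^(4t)sin(2t)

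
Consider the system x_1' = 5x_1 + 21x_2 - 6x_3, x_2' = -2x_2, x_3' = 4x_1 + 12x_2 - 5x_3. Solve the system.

Coefficient matrix A = [[5, 21, -6], [0, -2, 0], [4, 12, -5]].
det(A - λI) = 0 gives eigenvalues λ = -1, -2, 1.
For λ=-1: eigenvector (1,0,1).
For λ=-2: eigenvector (-3,1,0).
For λ=1: eigenvector (3,0,2).
General solution: C_1e^(-t)(1,0,1) + C_2e^(-2t)(-3,1,0) + C_3e^(t)(3,0,2).

x_1(t) = C_1e^(-t) - 3C_2e^(-2t) + 3C_3e^(t), x_2(t) = C_2e^(-2t), x_3(t) = C_1e^(-t) + 2C_3e^(t)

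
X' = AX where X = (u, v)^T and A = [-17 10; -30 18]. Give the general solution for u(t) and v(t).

Coefficient matrix A = [[-17, 10], [-30, 18]].
Characteristic polynomial det(A - λI) = λ^2 - λ - 6 = 0.
Eigenvalues λ = 3, -2.
For λ=3: (A-λI) row 1 is [-20, 10], so an eigenvector is (-1, -2).
For λ=-2: (A-λI) row 1 is [-15, 10], so an eigenvector is (2, 3).
General solution: C_1e^(3t)(-1,-2) + C_2e^(-2t)(2,3).

u(t) = -C_1e^(3t) + 2C_2e^(-2t), v(t) = -2C_1e^(3t) + 3C_2e^(-2t)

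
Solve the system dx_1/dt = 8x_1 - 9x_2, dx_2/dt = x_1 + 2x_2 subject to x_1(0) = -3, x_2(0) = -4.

Coefficient matrix A = [[8, -9], [1, 2]].
Characteristic polynomial det(A - λI) = λ^2 - 10λ + 25 = 0.
Single eigenvalue λ = 5 with algebraic multiplicity 2.
Eigenvector v = (3,1); generalized eigenvector w with (A-λI)w=v is (1,0).
General solution: e^(5t)[C_1·v + C_2·(t·v + w)].
Applying x_1(0)=-3, x_2(0)=-4 gives C_1=-4, C_2=9.

x_1(t) = 27te^(5t) - 3e^(5t), x_2(t) = 9te^(5t) - 4e^(5t)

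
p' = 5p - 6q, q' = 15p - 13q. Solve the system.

p(t) = c_1e^(-4t)sin(3t) - c_1e^(-4t)cos(3t) - c_2e^(-4t)sin(3t) - c_2e^(-4t)cos(3t), q(t) = c_1e^(-4t)sin(3t) - 2c_1e^(-4t)cos(3t) - 2c_2e^(-4t)sin(3t) - c_2e^(-4t)cos(3t)

Coefficient matrix A = [[5, -6], [15, -13]].
Characteristic polynomial det(A - λI) = λ^2 + 8λ + 25 = 0.
Eigenvalues λ = -4 ± 3i (complex conjugate pair).
For λ=-4+3i: an eigenvector is (-1,-2) - i(1,1) = (-1 - i, -2 - i).
A real fundamental pair from Re and Im of e^((-4+3i)t)v: X_1 = e^(-4t)(cos(3t)·(-1,-2) + sin(3t)·(1,1)), X_2 = e^(-4t)(sin(3t)·(-1,-2) - cos(3t)·(1,1)).
General solution: c_1X_1 + c_2X_2.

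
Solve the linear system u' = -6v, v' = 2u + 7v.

Coefficient matrix A = [[0, -6], [2, 7]].
Characteristic polynomial det(A - λI) = λ^2 - 7λ + 12 = 0.
Eigenvalues λ = 3, 4.
For λ=3: (A-λI) row 1 is [-3, -6], so an eigenvector is (-2, 1).
For λ=4: (A-λI) row 1 is [-4, -6], so an eigenvector is (3, -2).
General solution: C_1e^(3t)(-2,1) + C_2e^(4t)(3,-2).

u(t) = -2C_1e^(3t) + 3C_2e^(4t), v(t) = C_1e^(3t) - 2C_2e^(4t)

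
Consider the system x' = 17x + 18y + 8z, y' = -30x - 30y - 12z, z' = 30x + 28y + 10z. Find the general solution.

Coefficient matrix A = [[17, 18, 8], [-30, -30, -12], [30, 28, 10]].
det(A - λI) = 0 gives eigenvalues λ = -3, 2, -2.
For λ=-3: eigenvector (1,-2,2).
For λ=2: eigenvector (2,-3,3).
For λ=-2: eigenvector (-2,3,-2).
General solution: C_1e^(-3t)(1,-2,2) + C_2e^(2t)(2,-3,3) + C_3e^(-2t)(-2,3,-2).

x(t) = C_1e^(-3t) + 2C_2e^(2t) - 2C_3e^(-2t), y(t) = -2C_1e^(-3t) - 3C_2e^(2t) + 3C_3e^(-2t), z(t) = 2C_1e^(-3t) + 3C_2e^(2t) - 2C_3e^(-2t)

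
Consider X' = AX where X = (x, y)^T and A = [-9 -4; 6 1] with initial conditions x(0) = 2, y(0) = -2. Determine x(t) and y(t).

x(t) = 2e^(-5t), y(t) = -2e^(-5t)

Coefficient matrix A = [[-9, -4], [6, 1]].
Characteristic polynomial det(A - λI) = λ^2 + 8λ + 15 = 0.
Eigenvalues λ = -5, -3.
For λ=-5: (A-λI) row 1 is [-4, -4], so an eigenvector is (-1, 1).
For λ=-3: (A-λI) row 1 is [-6, -4], so an eigenvector is (-2, 3).
General solution: c_1e^(-5t)(-1,1) + c_2e^(-3t)(-2,3).
Applying x(0)=2, y(0)=-2 gives c_1=-2, c_2=0.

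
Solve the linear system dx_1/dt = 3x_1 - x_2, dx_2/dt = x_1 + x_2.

Coefficient matrix A = [[3, -1], [1, 1]].
Characteristic polynomial det(A - λI) = λ^2 - 4λ + 4 = 0.
Single eigenvalue λ = 2 with algebraic multiplicity 2.
Eigenvector v = (-1,-1); generalized eigenvector w with (A-λI)w=v is (0,1).
General solution: e^(2t)[C_1·v + C_2·(t·v + w)].

x_1(t) = -C_1e^(2t) - C_2te^(2t), x_2(t) = -C_1e^(2t) - C_2te^(2t) + C_2e^(2t)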